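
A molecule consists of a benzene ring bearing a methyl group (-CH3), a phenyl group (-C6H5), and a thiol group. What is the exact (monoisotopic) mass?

Atom tally by fragment:
  benzene ring core → C:6 H:6
  (− 3 ring H displaced by substituents)
  + CH3 → C:1 H:3
  + C6H5 → C:6 H:5
  + SH → S:1 H:1
Element totals:
  C: 13
  H: 12
  S: 1
Molecular formula: C13H12S.
  M = 13(12.0) + 12(1.007825) + 31.972071
    = 156.000000 + 12.093900 + 31.972071 = 200.065971

200.0660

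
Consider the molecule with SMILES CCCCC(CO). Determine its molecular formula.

Atom tally by fragment:
  CH3 → C:1 H:3
  CH2 → C:1 H:2
  CH2 → C:1 H:2
  CH2 → C:1 H:2
  CH2CH2OH → C:2 H:5 O:1
Element totals:
  C: 6
  H: 14
  O: 1

C6H14O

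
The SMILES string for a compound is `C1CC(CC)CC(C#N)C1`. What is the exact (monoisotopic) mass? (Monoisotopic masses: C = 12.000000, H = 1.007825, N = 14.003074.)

Atom tally by fragment:
  cyclohexane ring core → C:6 H:12
  (− 2 ring H displaced by substituents)
  + C2H5 → C:2 H:5
  + CN → C:1 N:1
Element totals:
  C: 9
  H: 15
  N: 1
Molecular formula: C9H15N.
  M = 9(12.0) + 15(1.007825) + 14.003074
    = 108.000000 + 15.117375 + 14.003074 = 137.120449

137.1204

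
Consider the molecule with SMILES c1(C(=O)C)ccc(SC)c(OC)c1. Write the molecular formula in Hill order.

Atom tally by fragment:
  benzene ring core → C:6 H:6
  (− 3 ring H displaced by substituents)
  + COCH3 → C:2 H:3 O:1
  + SCH3 → C:1 H:3 S:1
  + OCH3 → C:1 H:3 O:1
Element totals:
  C: 10
  H: 12
  O: 2
  S: 1

C10H12O2S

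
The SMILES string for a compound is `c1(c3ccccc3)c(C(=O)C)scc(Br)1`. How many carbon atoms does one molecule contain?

12

Atom tally by fragment:
  thiophene ring core → C:4 H:4 S:1
  (− 3 ring H displaced by substituents)
  + C6H5 → C:6 H:5
  + COCH3 → C:2 H:3 O:1
  + Br → Br:1
Element totals:
  C: 12
  H: 9
  Br: 1
  O: 1
  S: 1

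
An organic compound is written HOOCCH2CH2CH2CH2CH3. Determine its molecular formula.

C6H12O2

Atom tally by fragment:
  HOOCCH2 → C:2 H:3 O:2
  CH2 → C:1 H:2
  CH2 → C:1 H:2
  CH2 → C:1 H:2
  CH3 → C:1 H:3
Element totals:
  C: 6
  H: 12
  O: 2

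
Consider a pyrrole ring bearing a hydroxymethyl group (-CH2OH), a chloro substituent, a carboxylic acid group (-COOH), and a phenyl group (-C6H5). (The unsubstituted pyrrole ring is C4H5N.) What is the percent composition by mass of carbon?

57.27%

Atom tally by fragment:
  pyrrole ring core → C:4 H:5 N:1
  (− 4 ring H displaced by substituents)
  + CH2OH → C:1 H:3 O:1
  + Cl → Cl:1
  + COOH → C:1 H:1 O:2
  + C6H5 → C:6 H:5
Element totals:
  C: 12
  H: 10
  Cl: 1
  N: 1
  O: 3
Molecular formula: C12H10ClNO3.
Molar mass = 251.666 g/mol.
Mass from C: 12 × 12.011 = 144.132 g/mol.
%C = 144.132 / 251.666 × 100 = 57.27%.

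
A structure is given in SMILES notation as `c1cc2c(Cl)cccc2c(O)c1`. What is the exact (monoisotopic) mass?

Atom tally by fragment:
  naphthalene ring system core → C:10 H:8
  (− 2 ring H displaced by substituents)
  + Cl → Cl:1
  + OH → O:1 H:1
Element totals:
  C: 10
  H: 7
  Cl: 1
  O: 1
Molecular formula: C10H7ClO.
  M = 10(12.0) + 7(1.007825) + 34.968853 + 15.994915
    = 120.000000 + 7.054775 + 34.968853 + 15.994915 = 178.018543

178.0185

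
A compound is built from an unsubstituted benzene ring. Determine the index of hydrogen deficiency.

4

Atom tally by fragment:
  benzene ring core → C:6 H:6
Element totals:
  C: 6
  H: 6
Molecular formula: C6H6.
DoU = (2C + 2 + N − H − X) / 2 = (2·6 + 2 + 0 − 6 − 0) / 2 = 4.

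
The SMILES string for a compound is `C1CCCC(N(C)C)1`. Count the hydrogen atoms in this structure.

15

Atom tally by fragment:
  cyclopentane ring core → C:5 H:10
  (− 1 ring H displaced by substituents)
  + N(CH3)2 → N:1 C:2 H:6
Element totals:
  C: 7
  H: 15
  N: 1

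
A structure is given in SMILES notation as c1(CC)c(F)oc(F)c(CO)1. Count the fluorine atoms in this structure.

2

Atom tally by fragment:
  furan ring core → C:4 H:4 O:1
  (− 4 ring H displaced by substituents)
  + C2H5 → C:2 H:5
  + F → F:1
  + F → F:1
  + CH2OH → C:1 H:3 O:1
Element totals:
  C: 7
  H: 8
  F: 2
  O: 2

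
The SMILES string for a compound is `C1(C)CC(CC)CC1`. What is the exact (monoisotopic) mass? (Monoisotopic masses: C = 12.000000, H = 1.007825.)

112.1252

Atom tally by fragment:
  cyclopentane ring core → C:5 H:10
  (− 2 ring H displaced by substituents)
  + CH3 → C:1 H:3
  + C2H5 → C:2 H:5
Element totals:
  C: 8
  H: 16
Molecular formula: C8H16.
  M = 8(12.0) + 16(1.007825)
    = 96.000000 + 16.125200 = 112.125200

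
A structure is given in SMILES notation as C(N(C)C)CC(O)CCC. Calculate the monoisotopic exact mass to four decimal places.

Atom tally by fragment:
  (CH3)2NCH2 → C:3 H:8 N:1
  CH2 → C:1 H:2
  CH(OH) → C:1 H:2 O:1
  CH2 → C:1 H:2
  CH2 → C:1 H:2
  CH3 → C:1 H:3
Element totals:
  C: 8
  H: 19
  N: 1
  O: 1
Molecular formula: C8H19NO.
  M = 8(12.0) + 19(1.007825) + 14.003074 + 15.994915
    = 96.000000 + 19.148675 + 14.003074 + 15.994915 = 145.146664

145.1467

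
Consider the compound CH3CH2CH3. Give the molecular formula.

Element totals:
  C: 3
  H: 8

C3H8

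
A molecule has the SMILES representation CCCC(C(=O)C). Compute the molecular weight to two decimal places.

Atom tally by fragment:
  CH3 → C:1 H:3
  CH2 → C:1 H:2
  CH2 → C:1 H:2
  CH2COCH3 → C:3 H:5 O:1
Element totals:
  C: 6
  H: 12
  O: 1
Molecular formula: C6H12O.
  M = 6(12.011) + 12(1.008) + 15.999
    = 72.066 + 12.096 + 15.999 = 100.161

100.16 g/mol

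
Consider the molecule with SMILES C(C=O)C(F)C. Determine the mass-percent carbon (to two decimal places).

53.32%

Atom tally by fragment:
  OHCCH2 → C:2 H:3 O:1
  CH(F) → C:1 H:1 F:1
  CH3 → C:1 H:3
Element totals:
  C: 4
  H: 7
  F: 1
  O: 1
Molecular formula: C4H7FO.
Molar mass = 90.097 g/mol.
Mass from C: 4 × 12.011 = 48.044 g/mol.
%C = 48.044 / 90.097 × 100 = 53.32%.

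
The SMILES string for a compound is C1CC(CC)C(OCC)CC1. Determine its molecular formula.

C10H20O

Atom tally by fragment:
  cyclohexane ring core → C:6 H:12
  (− 2 ring H displaced by substituents)
  + C2H5 → C:2 H:5
  + OC2H5 → C:2 H:5 O:1
Element totals:
  C: 10
  H: 20
  O: 1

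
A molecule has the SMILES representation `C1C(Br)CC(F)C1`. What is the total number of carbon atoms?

5

Atom tally by fragment:
  cyclopentane ring core → C:5 H:10
  (− 2 ring H displaced by substituents)
  + Br → Br:1
  + F → F:1
Element totals:
  C: 5
  H: 8
  Br: 1
  F: 1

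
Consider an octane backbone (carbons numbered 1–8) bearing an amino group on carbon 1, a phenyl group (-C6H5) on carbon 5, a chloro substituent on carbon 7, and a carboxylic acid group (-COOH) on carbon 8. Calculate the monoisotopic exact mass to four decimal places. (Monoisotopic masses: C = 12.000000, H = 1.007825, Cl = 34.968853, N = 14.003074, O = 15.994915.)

283.1339

Atom tally by fragment:
  H2NCH2 → C:1 H:4 N:1
  CH2 → C:1 H:2
  CH2 → C:1 H:2
  CH2 → C:1 H:2
  CH(C6H5) → C:7 H:6
  CH2 → C:1 H:2
  CH(Cl) → C:1 H:1 Cl:1
  CH2COOH → C:2 H:3 O:2
Element totals:
  C: 15
  H: 22
  Cl: 1
  N: 1
  O: 2
Molecular formula: C15H22ClNO2.
  M = 15(12.0) + 22(1.007825) + 34.968853 + 14.003074 + 2(15.994915)
    = 180.000000 + 22.172150 + 34.968853 + 14.003074 + 31.989830 = 283.133907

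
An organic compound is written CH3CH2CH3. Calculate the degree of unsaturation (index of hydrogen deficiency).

0

Element totals:
  C: 3
  H: 8
Molecular formula: C3H8.
DoU = (2C + 2 + N − H − X) / 2 = (2·3 + 2 + 0 − 8 − 0) / 2 = 0.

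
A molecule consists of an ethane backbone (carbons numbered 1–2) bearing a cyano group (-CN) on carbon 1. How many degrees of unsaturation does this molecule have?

2

Atom tally by fragment:
  NCCH2 → C:2 H:2 N:1
  CH3 → C:1 H:3
Element totals:
  C: 3
  H: 5
  N: 1
Molecular formula: C3H5N.
DoU = (2C + 2 + N − H − X) / 2 = (2·3 + 2 + 1 − 5 − 0) / 2 = 2.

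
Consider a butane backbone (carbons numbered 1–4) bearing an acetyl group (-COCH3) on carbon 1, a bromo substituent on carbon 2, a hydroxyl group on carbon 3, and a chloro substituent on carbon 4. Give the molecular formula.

Atom tally by fragment:
  CH3COCH2 → C:3 H:5 O:1
  CH(Br) → C:1 H:1 Br:1
  CH(OH) → C:1 H:2 O:1
  CH2Cl → C:1 H:2 Cl:1
Element totals:
  C: 6
  H: 10
  Br: 1
  Cl: 1
  O: 2

C6H10BrClO2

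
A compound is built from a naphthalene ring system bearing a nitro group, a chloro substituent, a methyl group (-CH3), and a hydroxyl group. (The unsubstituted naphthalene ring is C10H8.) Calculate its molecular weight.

237.64 g/mol

Atom tally by fragment:
  naphthalene ring system core → C:10 H:8
  (− 4 ring H displaced by substituents)
  + NO2 → N:1 O:2
  + Cl → Cl:1
  + CH3 → C:1 H:3
  + OH → O:1 H:1
Element totals:
  C: 11
  H: 8
  Cl: 1
  N: 1
  O: 3
Molecular formula: C11H8ClNO3.
  M = 11(12.011) + 8(1.008) + 35.45 + 14.007 + 3(15.999)
    = 132.121 + 8.064 + 35.450 + 14.007 + 47.997 = 237.639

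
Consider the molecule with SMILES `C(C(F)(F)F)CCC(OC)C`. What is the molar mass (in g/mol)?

170.17 g/mol

Atom tally by fragment:
  F3CCH2 → C:2 H:2 F:3
  CH2 → C:1 H:2
  CH2 → C:1 H:2
  CH(OCH3) → C:2 H:4 O:1
  CH3 → C:1 H:3
Element totals:
  C: 7
  H: 13
  F: 3
  O: 1
Molecular formula: C7H13F3O.
  M = 7(12.011) + 13(1.008) + 3(18.998) + 15.999
    = 84.077 + 13.104 + 56.994 + 15.999 = 170.174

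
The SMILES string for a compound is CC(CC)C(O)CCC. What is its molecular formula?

Atom tally by fragment:
  CH3 → C:1 H:3
  CH(C2H5) → C:3 H:6
  CH(OH) → C:1 H:2 O:1
  CH2 → C:1 H:2
  CH2 → C:1 H:2
  CH3 → C:1 H:3
Element totals:
  C: 8
  H: 18
  O: 1

C8H18O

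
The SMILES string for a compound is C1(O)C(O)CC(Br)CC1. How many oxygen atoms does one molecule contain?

2

Atom tally by fragment:
  cyclohexane ring core → C:6 H:12
  (− 3 ring H displaced by substituents)
  + OH → O:1 H:1
  + OH → O:1 H:1
  + Br → Br:1
Element totals:
  C: 6
  H: 11
  Br: 1
  O: 2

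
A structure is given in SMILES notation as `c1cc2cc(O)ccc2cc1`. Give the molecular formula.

Atom tally by fragment:
  naphthalene ring system core → C:10 H:8
  (− 1 ring H displaced by substituents)
  + OH → O:1 H:1
Element totals:
  C: 10
  H: 8
  O: 1

C10H8O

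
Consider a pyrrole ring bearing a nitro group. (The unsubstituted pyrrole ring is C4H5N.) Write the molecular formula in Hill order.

Atom tally by fragment:
  pyrrole ring core → C:4 H:5 N:1
  (− 1 ring H displaced by substituents)
  + NO2 → N:1 O:2
Element totals:
  C: 4
  H: 4
  N: 2
  O: 2

C4H4N2O2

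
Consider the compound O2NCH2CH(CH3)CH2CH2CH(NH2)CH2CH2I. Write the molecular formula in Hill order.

C8H17IN2O2

Atom tally by fragment:
  O2NCH2 → C:1 H:2 N:1 O:2
  CH(CH3) → C:2 H:4
  CH2 → C:1 H:2
  CH2 → C:1 H:2
  CH(NH2) → C:1 H:3 N:1
  CH2 → C:1 H:2
  CH2I → C:1 H:2 I:1
Element totals:
  C: 8
  H: 17
  I: 1
  N: 2
  O: 2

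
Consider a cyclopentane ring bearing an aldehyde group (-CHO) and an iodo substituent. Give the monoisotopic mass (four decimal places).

Atom tally by fragment:
  cyclopentane ring core → C:5 H:10
  (− 2 ring H displaced by substituents)
  + CHO → C:1 H:1 O:1
  + I → I:1
Element totals:
  C: 6
  H: 9
  I: 1
  O: 1
Molecular formula: C6H9IO.
  M = 6(12.0) + 9(1.007825) + 126.904472 + 15.994915
    = 72.000000 + 9.070425 + 126.904472 + 15.994915 = 223.969812

223.9698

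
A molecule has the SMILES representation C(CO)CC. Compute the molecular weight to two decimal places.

Atom tally by fragment:
  HOCH2CH2 → C:2 H:5 O:1
  CH2 → C:1 H:2
  CH3 → C:1 H:3
Element totals:
  C: 4
  H: 10
  O: 1
Molecular formula: C4H10O.
  M = 4(12.011) + 10(1.008) + 15.999
    = 48.044 + 10.080 + 15.999 = 74.123

74.12 g/mol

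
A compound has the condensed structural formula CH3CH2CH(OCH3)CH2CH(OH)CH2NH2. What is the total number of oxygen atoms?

2

Element totals:
  C: 7
  H: 17
  N: 1
  O: 2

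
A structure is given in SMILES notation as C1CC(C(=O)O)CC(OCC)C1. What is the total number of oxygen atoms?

3

Atom tally by fragment:
  cyclohexane ring core → C:6 H:12
  (− 2 ring H displaced by substituents)
  + COOH → C:1 H:1 O:2
  + OC2H5 → C:2 H:5 O:1
Element totals:
  C: 9
  H: 16
  O: 3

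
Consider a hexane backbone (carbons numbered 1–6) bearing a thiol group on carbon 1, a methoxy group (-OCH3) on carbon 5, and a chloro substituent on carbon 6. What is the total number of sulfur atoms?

Atom tally by fragment:
  HSCH2 → C:1 H:3 S:1
  CH2 → C:1 H:2
  CH2 → C:1 H:2
  CH2 → C:1 H:2
  CH(OCH3) → C:2 H:4 O:1
  CH2Cl → C:1 H:2 Cl:1
Element totals:
  C: 7
  H: 15
  Cl: 1
  O: 1
  S: 1

1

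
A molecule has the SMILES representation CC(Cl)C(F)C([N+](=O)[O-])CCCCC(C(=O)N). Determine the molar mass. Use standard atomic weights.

268.71 g/mol

Atom tally by fragment:
  CH3 → C:1 H:3
  CH(Cl) → C:1 H:1 Cl:1
  CH(F) → C:1 H:1 F:1
  CH(NO2) → C:1 H:1 N:1 O:2
  CH2 → C:1 H:2
  CH2 → C:1 H:2
  CH2 → C:1 H:2
  CH2 → C:1 H:2
  CH2CONH2 → C:2 H:4 O:1 N:1
Element totals:
  C: 10
  H: 18
  Cl: 1
  F: 1
  N: 2
  O: 3
Molecular formula: C10H18ClFN2O3.
  M = 10(12.011) + 18(1.008) + 35.45 + 18.998 + 2(14.007) + 3(15.999)
    = 120.110 + 18.144 + 35.450 + 18.998 + 28.014 + 47.997 = 268.713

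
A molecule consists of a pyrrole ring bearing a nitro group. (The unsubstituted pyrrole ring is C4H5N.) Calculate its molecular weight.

112.09 g/mol

Atom tally by fragment:
  pyrrole ring core → C:4 H:5 N:1
  (− 1 ring H displaced by substituents)
  + NO2 → N:1 O:2
Element totals:
  C: 4
  H: 4
  N: 2
  O: 2
Molecular formula: C4H4N2O2.
  M = 4(12.011) + 4(1.008) + 2(14.007) + 2(15.999)
    = 48.044 + 4.032 + 28.014 + 31.998 = 112.088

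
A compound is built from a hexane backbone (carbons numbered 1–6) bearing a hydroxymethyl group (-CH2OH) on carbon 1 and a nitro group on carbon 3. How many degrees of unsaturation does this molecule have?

1

Atom tally by fragment:
  HOCH2CH2 → C:2 H:5 O:1
  CH2 → C:1 H:2
  CH(NO2) → C:1 H:1 N:1 O:2
  CH2 → C:1 H:2
  CH2 → C:1 H:2
  CH3 → C:1 H:3
Element totals:
  C: 7
  H: 15
  N: 1
  O: 3
Molecular formula: C7H15NO3.
DoU = (2C + 2 + N − H − X) / 2 = (2·7 + 2 + 1 − 15 − 0) / 2 = 1.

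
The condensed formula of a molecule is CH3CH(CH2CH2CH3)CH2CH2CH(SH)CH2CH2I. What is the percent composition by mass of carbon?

Atom tally by fragment:
  CH3 → C:1 H:3
  CH(CH2CH2CH3) → C:4 H:8
  CH2 → C:1 H:2
  CH2 → C:1 H:2
  CH(SH) → C:1 H:2 S:1
  CH2 → C:1 H:2
  CH2I → C:1 H:2 I:1
Element totals:
  C: 10
  H: 21
  I: 1
  S: 1
Molecular formula: C10H21IS.
Molar mass = 300.242 g/mol.
Mass from C: 10 × 12.011 = 120.110 g/mol.
%C = 120.110 / 300.242 × 100 = 40.00%.

40.00%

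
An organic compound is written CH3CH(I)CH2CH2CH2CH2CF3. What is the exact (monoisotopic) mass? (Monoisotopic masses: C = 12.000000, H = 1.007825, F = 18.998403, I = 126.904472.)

279.9936

Element totals:
  C: 7
  H: 12
  F: 3
  I: 1
Molecular formula: C7H12F3I.
  M = 7(12.0) + 12(1.007825) + 3(18.998403) + 126.904472
    = 84.000000 + 12.093900 + 56.995209 + 126.904472 = 279.993581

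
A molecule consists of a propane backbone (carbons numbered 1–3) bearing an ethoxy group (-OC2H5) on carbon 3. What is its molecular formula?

C5H12O

Atom tally by fragment:
  CH3 → C:1 H:3
  CH2 → C:1 H:2
  CH2OC2H5 → C:3 H:7 O:1
Element totals:
  C: 5
  H: 12
  O: 1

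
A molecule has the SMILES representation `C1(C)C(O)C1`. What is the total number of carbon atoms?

4

Atom tally by fragment:
  cyclopropane ring core → C:3 H:6
  (− 2 ring H displaced by substituents)
  + CH3 → C:1 H:3
  + OH → O:1 H:1
Element totals:
  C: 4
  H: 8
  O: 1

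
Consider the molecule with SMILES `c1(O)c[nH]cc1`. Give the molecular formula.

Atom tally by fragment:
  pyrrole ring core → C:4 H:5 N:1
  (− 1 ring H displaced by substituents)
  + OH → O:1 H:1
Element totals:
  C: 4
  H: 5
  N: 1
  O: 1

C4H5NO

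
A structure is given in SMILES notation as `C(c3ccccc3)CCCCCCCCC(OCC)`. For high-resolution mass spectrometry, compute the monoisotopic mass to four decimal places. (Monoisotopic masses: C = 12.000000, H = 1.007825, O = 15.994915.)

Atom tally by fragment:
  C6H5CH2 → C:7 H:7
  CH2 → C:1 H:2
  CH2 → C:1 H:2
  CH2 → C:1 H:2
  CH2 → C:1 H:2
  CH2 → C:1 H:2
  CH2 → C:1 H:2
  CH2 → C:1 H:2
  CH2 → C:1 H:2
  CH2OC2H5 → C:3 H:7 O:1
Element totals:
  C: 18
  H: 30
  O: 1
Molecular formula: C18H30O.
  M = 18(12.0) + 30(1.007825) + 15.994915
    = 216.000000 + 30.234750 + 15.994915 = 262.229665

262.2297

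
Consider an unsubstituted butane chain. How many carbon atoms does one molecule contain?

Atom tally by fragment:
  CH3 → C:1 H:3
  CH2 → C:1 H:2
  CH2 → C:1 H:2
  CH3 → C:1 H:3
Element totals:
  C: 4
  H: 10

4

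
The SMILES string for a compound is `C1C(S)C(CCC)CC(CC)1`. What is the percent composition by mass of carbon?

69.70%

Atom tally by fragment:
  cyclopentane ring core → C:5 H:10
  (− 3 ring H displaced by substituents)
  + SH → S:1 H:1
  + CH2CH2CH3 → C:3 H:7
  + C2H5 → C:2 H:5
Element totals:
  C: 10
  H: 20
  S: 1
Molecular formula: C10H20S.
Molar mass = 172.330 g/mol.
Mass from C: 10 × 12.011 = 120.110 g/mol.
%C = 120.110 / 172.330 × 100 = 69.70%.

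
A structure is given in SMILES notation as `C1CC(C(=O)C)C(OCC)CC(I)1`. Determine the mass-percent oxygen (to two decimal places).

Atom tally by fragment:
  cyclohexane ring core → C:6 H:12
  (− 3 ring H displaced by substituents)
  + COCH3 → C:2 H:3 O:1
  + OC2H5 → C:2 H:5 O:1
  + I → I:1
Element totals:
  C: 10
  H: 17
  I: 1
  O: 2
Molecular formula: C10H17IO2.
Molar mass = 296.148 g/mol.
Mass from O: 2 × 15.999 = 31.998 g/mol.
%O = 31.998 / 296.148 × 100 = 10.80%.

10.80%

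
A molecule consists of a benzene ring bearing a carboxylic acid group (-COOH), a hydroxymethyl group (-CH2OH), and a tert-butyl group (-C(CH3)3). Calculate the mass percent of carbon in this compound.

Atom tally by fragment:
  benzene ring core → C:6 H:6
  (− 3 ring H displaced by substituents)
  + COOH → C:1 H:1 O:2
  + CH2OH → C:1 H:3 O:1
  + C(CH3)3 → C:4 H:9
Element totals:
  C: 12
  H: 16
  O: 3
Molecular formula: C12H16O3.
Molar mass = 208.257 g/mol.
Mass from C: 12 × 12.011 = 144.132 g/mol.
%C = 144.132 / 208.257 × 100 = 69.21%.

69.21%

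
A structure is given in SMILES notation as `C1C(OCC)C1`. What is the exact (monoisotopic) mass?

Atom tally by fragment:
  cyclopropane ring core → C:3 H:6
  (− 1 ring H displaced by substituents)
  + OC2H5 → C:2 H:5 O:1
Element totals:
  C: 5
  H: 10
  O: 1
Molecular formula: C5H10O.
  M = 5(12.0) + 10(1.007825) + 15.994915
    = 60.000000 + 10.078250 + 15.994915 = 86.073165

86.0732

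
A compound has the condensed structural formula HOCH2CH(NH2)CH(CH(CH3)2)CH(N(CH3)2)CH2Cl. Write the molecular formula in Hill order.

Atom tally by fragment:
  HOCH2 → C:1 H:3 O:1
  CH(NH2) → C:1 H:3 N:1
  CH(CH(CH3)2) → C:4 H:8
  CH(N(CH3)2) → C:3 H:7 N:1
  CH2Cl → C:1 H:2 Cl:1
Element totals:
  C: 10
  H: 23
  Cl: 1
  N: 2
  O: 1

C10H23ClN2O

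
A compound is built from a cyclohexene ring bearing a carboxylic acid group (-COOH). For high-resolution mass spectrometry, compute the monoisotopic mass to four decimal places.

126.0681

Atom tally by fragment:
  cyclohexene ring core → C:6 H:10
  (− 1 ring H displaced by substituents)
  + COOH → C:1 H:1 O:2
Element totals:
  C: 7
  H: 10
  O: 2
Molecular formula: C7H10O2.
  M = 7(12.0) + 10(1.007825) + 2(15.994915)
    = 84.000000 + 10.078250 + 31.989830 = 126.068080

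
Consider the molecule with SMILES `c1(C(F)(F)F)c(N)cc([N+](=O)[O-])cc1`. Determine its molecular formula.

Atom tally by fragment:
  benzene ring core → C:6 H:6
  (− 3 ring H displaced by substituents)
  + CF3 → C:1 F:3
  + NH2 → N:1 H:2
  + NO2 → N:1 O:2
Element totals:
  C: 7
  H: 5
  F: 3
  N: 2
  O: 2

C7H5F3N2O2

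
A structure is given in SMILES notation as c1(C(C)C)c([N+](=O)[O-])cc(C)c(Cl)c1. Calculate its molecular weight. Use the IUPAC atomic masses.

Atom tally by fragment:
  benzene ring core → C:6 H:6
  (− 4 ring H displaced by substituents)
  + CH(CH3)2 → C:3 H:7
  + NO2 → N:1 O:2
  + CH3 → C:1 H:3
  + Cl → Cl:1
Element totals:
  C: 10
  H: 12
  Cl: 1
  N: 1
  O: 2
Molecular formula: C10H12ClNO2.
  M = 10(12.011) + 12(1.008) + 35.45 + 14.007 + 2(15.999)
    = 120.110 + 12.096 + 35.450 + 14.007 + 31.998 = 213.661

213.66 g/mol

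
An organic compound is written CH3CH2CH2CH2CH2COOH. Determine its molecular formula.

C6H12O2

Atom tally by fragment:
  CH3 → C:1 H:3
  CH2 → C:1 H:2
  CH2 → C:1 H:2
  CH2 → C:1 H:2
  CH2COOH → C:2 H:3 O:2
Element totals:
  C: 6
  H: 12
  O: 2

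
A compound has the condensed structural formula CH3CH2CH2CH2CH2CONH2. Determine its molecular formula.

Atom tally by fragment:
  CH3 → C:1 H:3
  CH2 → C:1 H:2
  CH2 → C:1 H:2
  CH2 → C:1 H:2
  CH2CONH2 → C:2 H:4 O:1 N:1
Element totals:
  C: 6
  H: 13
  N: 1
  O: 1

C6H13NO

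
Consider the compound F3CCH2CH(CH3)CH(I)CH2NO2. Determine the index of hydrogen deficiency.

1

Atom tally by fragment:
  F3CCH2 → C:2 H:2 F:3
  CH(CH3) → C:2 H:4
  CH(I) → C:1 H:1 I:1
  CH2NO2 → C:1 H:2 N:1 O:2
Element totals:
  C: 6
  H: 9
  F: 3
  I: 1
  N: 1
  O: 2
Molecular formula: C6H9F3INO2.
DoU = (2C + 2 + N − H − X) / 2 = (2·6 + 2 + 1 − 9 − 4) / 2 = 1.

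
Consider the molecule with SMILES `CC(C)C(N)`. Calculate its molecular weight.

Atom tally by fragment:
  CH3 → C:1 H:3
  CH(CH3) → C:2 H:4
  CH2NH2 → C:1 H:4 N:1
Element totals:
  C: 4
  H: 11
  N: 1
Molecular formula: C4H11N.
  M = 4(12.011) + 11(1.008) + 14.007
    = 48.044 + 11.088 + 14.007 = 73.139

73.14 g/mol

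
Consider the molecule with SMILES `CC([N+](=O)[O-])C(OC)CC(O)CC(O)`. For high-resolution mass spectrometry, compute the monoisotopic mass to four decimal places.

207.1107

Atom tally by fragment:
  CH3 → C:1 H:3
  CH(NO2) → C:1 H:1 N:1 O:2
  CH(OCH3) → C:2 H:4 O:1
  CH2 → C:1 H:2
  CH(OH) → C:1 H:2 O:1
  CH2 → C:1 H:2
  CH2OH → C:1 H:3 O:1
Element totals:
  C: 8
  H: 17
  N: 1
  O: 5
Molecular formula: C8H17NO5.
  M = 8(12.0) + 17(1.007825) + 14.003074 + 5(15.994915)
    = 96.000000 + 17.133025 + 14.003074 + 79.974575 = 207.110674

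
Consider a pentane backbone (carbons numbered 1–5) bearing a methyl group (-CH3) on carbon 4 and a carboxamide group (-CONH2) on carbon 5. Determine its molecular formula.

Atom tally by fragment:
  CH3 → C:1 H:3
  CH2 → C:1 H:2
  CH2 → C:1 H:2
  CH(CH3) → C:2 H:4
  CH2CONH2 → C:2 H:4 O:1 N:1
Element totals:
  C: 7
  H: 15
  N: 1
  O: 1

C7H15NO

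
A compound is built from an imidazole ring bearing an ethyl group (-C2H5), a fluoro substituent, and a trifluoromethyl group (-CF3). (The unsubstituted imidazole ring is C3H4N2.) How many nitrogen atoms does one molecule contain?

2

Atom tally by fragment:
  imidazole ring core → C:3 H:4 N:2
  (− 3 ring H displaced by substituents)
  + C2H5 → C:2 H:5
  + F → F:1
  + CF3 → C:1 F:3
Element totals:
  C: 6
  H: 6
  F: 4
  N: 2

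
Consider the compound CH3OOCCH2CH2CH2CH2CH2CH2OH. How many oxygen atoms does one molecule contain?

3

Element totals:
  C: 8
  H: 16
  O: 3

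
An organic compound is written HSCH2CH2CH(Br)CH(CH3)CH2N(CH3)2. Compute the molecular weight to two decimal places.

Atom tally by fragment:
  HSCH2 → C:1 H:3 S:1
  CH2 → C:1 H:2
  CH(Br) → C:1 H:1 Br:1
  CH(CH3) → C:2 H:4
  CH2N(CH3)2 → C:3 H:8 N:1
Element totals:
  C: 8
  H: 18
  Br: 1
  N: 1
  S: 1
Molecular formula: C8H18BrNS.
  M = 8(12.011) + 18(1.008) + 79.904 + 14.007 + 32.06
    = 96.088 + 18.144 + 79.904 + 14.007 + 32.060 = 240.203

240.20 g/mol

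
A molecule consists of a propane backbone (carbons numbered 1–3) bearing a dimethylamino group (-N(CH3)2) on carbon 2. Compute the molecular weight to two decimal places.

87.17 g/mol

Atom tally by fragment:
  CH3 → C:1 H:3
  CH(N(CH3)2) → C:3 H:7 N:1
  CH3 → C:1 H:3
Element totals:
  C: 5
  H: 13
  N: 1
Molecular formula: C5H13N.
  M = 5(12.011) + 13(1.008) + 14.007
    = 60.055 + 13.104 + 14.007 = 87.166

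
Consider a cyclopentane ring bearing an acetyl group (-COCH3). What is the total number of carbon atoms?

Atom tally by fragment:
  cyclopentane ring core → C:5 H:10
  (− 1 ring H displaced by substituents)
  + COCH3 → C:2 H:3 O:1
Element totals:
  C: 7
  H: 12
  O: 1

7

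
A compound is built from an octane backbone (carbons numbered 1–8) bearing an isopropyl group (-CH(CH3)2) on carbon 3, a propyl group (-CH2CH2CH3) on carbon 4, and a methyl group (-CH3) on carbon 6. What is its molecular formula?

C15H32

Atom tally by fragment:
  CH3 → C:1 H:3
  CH2 → C:1 H:2
  CH(CH(CH3)2) → C:4 H:8
  CH(CH2CH2CH3) → C:4 H:8
  CH2 → C:1 H:2
  CH(CH3) → C:2 H:4
  CH2 → C:1 H:2
  CH3 → C:1 H:3
Element totals:
  C: 15
  H: 32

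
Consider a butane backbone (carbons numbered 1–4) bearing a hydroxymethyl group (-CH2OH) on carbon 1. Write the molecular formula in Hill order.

Atom tally by fragment:
  HOCH2CH2 → C:2 H:5 O:1
  CH2 → C:1 H:2
  CH2 → C:1 H:2
  CH3 → C:1 H:3
Element totals:
  C: 5
  H: 12
  O: 1

C5H12O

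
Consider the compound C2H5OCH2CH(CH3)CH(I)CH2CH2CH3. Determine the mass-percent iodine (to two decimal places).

46.97%

Element totals:
  C: 9
  H: 19
  I: 1
  O: 1
Molecular formula: C9H19IO.
Molar mass = 270.154 g/mol.
Mass from I: 1 × 126.904 = 126.904 g/mol.
%I = 126.904 / 270.154 × 100 = 46.97%.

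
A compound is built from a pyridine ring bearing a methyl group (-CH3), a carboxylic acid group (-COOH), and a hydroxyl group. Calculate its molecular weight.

Atom tally by fragment:
  pyridine ring core → C:5 H:5 N:1
  (− 3 ring H displaced by substituents)
  + CH3 → C:1 H:3
  + COOH → C:1 H:1 O:2
  + OH → O:1 H:1
Element totals:
  C: 7
  H: 7
  N: 1
  O: 3
Molecular formula: C7H7NO3.
  M = 7(12.011) + 7(1.008) + 14.007 + 3(15.999)
    = 84.077 + 7.056 + 14.007 + 47.997 = 153.137

153.14 g/mol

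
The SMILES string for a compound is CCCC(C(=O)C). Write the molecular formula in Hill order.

C6H12O

Atom tally by fragment:
  CH3 → C:1 H:3
  CH2 → C:1 H:2
  CH2 → C:1 H:2
  CH2COCH3 → C:3 H:5 O:1
Element totals:
  C: 6
  H: 12
  O: 1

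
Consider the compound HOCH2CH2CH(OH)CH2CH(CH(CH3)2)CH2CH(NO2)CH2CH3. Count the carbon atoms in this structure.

Element totals:
  C: 12
  H: 25
  N: 1
  O: 4

12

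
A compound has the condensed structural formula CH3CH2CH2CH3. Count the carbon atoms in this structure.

4

Atom tally by fragment:
  CH3 → C:1 H:3
  CH2 → C:1 H:2
  CH2 → C:1 H:2
  CH3 → C:1 H:3
Element totals:
  C: 4
  H: 10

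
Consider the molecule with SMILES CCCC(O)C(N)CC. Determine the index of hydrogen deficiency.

Atom tally by fragment:
  CH3 → C:1 H:3
  CH2 → C:1 H:2
  CH2 → C:1 H:2
  CH(OH) → C:1 H:2 O:1
  CH(NH2) → C:1 H:3 N:1
  CH2 → C:1 H:2
  CH3 → C:1 H:3
Element totals:
  C: 7
  H: 17
  N: 1
  O: 1
Molecular formula: C7H17NO.
DoU = (2C + 2 + N − H − X) / 2 = (2·7 + 2 + 1 − 17 − 0) / 2 = 0.

0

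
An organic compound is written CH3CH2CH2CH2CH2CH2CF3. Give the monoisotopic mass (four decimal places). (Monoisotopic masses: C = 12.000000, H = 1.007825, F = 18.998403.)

Element totals:
  C: 7
  H: 13
  F: 3
Molecular formula: C7H13F3.
  M = 7(12.0) + 13(1.007825) + 3(18.998403)
    = 84.000000 + 13.101725 + 56.995209 = 154.096934

154.0969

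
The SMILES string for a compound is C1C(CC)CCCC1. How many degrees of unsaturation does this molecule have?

1

Atom tally by fragment:
  cyclohexane ring core → C:6 H:12
  (− 1 ring H displaced by substituents)
  + C2H5 → C:2 H:5
Element totals:
  C: 8
  H: 16
Molecular formula: C8H16.
DoU = (2C + 2 + N − H − X) / 2 = (2·8 + 2 + 0 − 16 − 0) / 2 = 1.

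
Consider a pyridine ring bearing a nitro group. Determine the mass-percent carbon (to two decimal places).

Atom tally by fragment:
  pyridine ring core → C:5 H:5 N:1
  (− 1 ring H displaced by substituents)
  + NO2 → N:1 O:2
Element totals:
  C: 5
  H: 4
  N: 2
  O: 2
Molecular formula: C5H4N2O2.
Molar mass = 124.099 g/mol.
Mass from C: 5 × 12.011 = 60.055 g/mol.
%C = 60.055 / 124.099 × 100 = 48.39%.

48.39%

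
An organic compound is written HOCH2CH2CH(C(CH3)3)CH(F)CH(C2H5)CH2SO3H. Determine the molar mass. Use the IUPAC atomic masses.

Element totals:
  C: 12
  H: 25
  F: 1
  O: 4
  S: 1
Molecular formula: C12H25FO4S.
  M = 12(12.011) + 25(1.008) + 18.998 + 4(15.999) + 32.06
    = 144.132 + 25.200 + 18.998 + 63.996 + 32.060 = 284.386

284.39 g/mol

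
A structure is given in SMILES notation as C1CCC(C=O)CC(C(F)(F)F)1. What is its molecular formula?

C8H11F3O

Atom tally by fragment:
  cyclohexane ring core → C:6 H:12
  (− 2 ring H displaced by substituents)
  + CHO → C:1 H:1 O:1
  + CF3 → C:1 F:3
Element totals:
  C: 8
  H: 11
  F: 3
  O: 1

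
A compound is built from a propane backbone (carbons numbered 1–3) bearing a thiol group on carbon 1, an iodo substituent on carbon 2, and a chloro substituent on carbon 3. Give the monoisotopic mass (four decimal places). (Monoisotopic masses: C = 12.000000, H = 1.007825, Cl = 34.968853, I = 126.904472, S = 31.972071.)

235.8923

Atom tally by fragment:
  HSCH2 → C:1 H:3 S:1
  CH(I) → C:1 H:1 I:1
  CH2Cl → C:1 H:2 Cl:1
Element totals:
  C: 3
  H: 6
  Cl: 1
  I: 1
  S: 1
Molecular formula: C3H6ClIS.
  M = 3(12.0) + 6(1.007825) + 34.968853 + 126.904472 + 31.972071
    = 36.000000 + 6.046950 + 34.968853 + 126.904472 + 31.972071 = 235.892346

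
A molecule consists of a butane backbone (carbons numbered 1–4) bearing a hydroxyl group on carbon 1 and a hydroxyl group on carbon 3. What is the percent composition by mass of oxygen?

Atom tally by fragment:
  HOCH2 → C:1 H:3 O:1
  CH2 → C:1 H:2
  CH(OH) → C:1 H:2 O:1
  CH3 → C:1 H:3
Element totals:
  C: 4
  H: 10
  O: 2
Molecular formula: C4H10O2.
Molar mass = 90.122 g/mol.
Mass from O: 2 × 15.999 = 31.998 g/mol.
%O = 31.998 / 90.122 × 100 = 35.51%.

35.51%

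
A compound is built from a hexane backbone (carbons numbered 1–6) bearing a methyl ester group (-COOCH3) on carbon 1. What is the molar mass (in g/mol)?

Atom tally by fragment:
  CH3OOCCH2 → C:3 H:5 O:2
  CH2 → C:1 H:2
  CH2 → C:1 H:2
  CH2 → C:1 H:2
  CH2 → C:1 H:2
  CH3 → C:1 H:3
Element totals:
  C: 8
  H: 16
  O: 2
Molecular formula: C8H16O2.
  M = 8(12.011) + 16(1.008) + 2(15.999)
    = 96.088 + 16.128 + 31.998 = 144.214

144.21 g/mol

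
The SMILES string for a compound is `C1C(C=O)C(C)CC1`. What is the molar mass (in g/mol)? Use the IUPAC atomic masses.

Atom tally by fragment:
  cyclopentane ring core → C:5 H:10
  (− 2 ring H displaced by substituents)
  + CHO → C:1 H:1 O:1
  + CH3 → C:1 H:3
Element totals:
  C: 7
  H: 12
  O: 1
Molecular formula: C7H12O.
  M = 7(12.011) + 12(1.008) + 15.999
    = 84.077 + 12.096 + 15.999 = 112.172

112.17 g/mol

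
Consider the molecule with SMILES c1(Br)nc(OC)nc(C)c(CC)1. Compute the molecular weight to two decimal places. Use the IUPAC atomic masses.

231.09 g/mol

Atom tally by fragment:
  pyrimidine ring core → C:4 H:4 N:2
  (− 4 ring H displaced by substituents)
  + Br → Br:1
  + OCH3 → C:1 H:3 O:1
  + CH3 → C:1 H:3
  + C2H5 → C:2 H:5
Element totals:
  C: 8
  H: 11
  Br: 1
  N: 2
  O: 1
Molecular formula: C8H11BrN2O.
  M = 8(12.011) + 11(1.008) + 79.904 + 2(14.007) + 15.999
    = 96.088 + 11.088 + 79.904 + 28.014 + 15.999 = 231.093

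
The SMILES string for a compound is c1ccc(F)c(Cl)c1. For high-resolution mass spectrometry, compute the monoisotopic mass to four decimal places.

Atom tally by fragment:
  benzene ring core → C:6 H:6
  (− 2 ring H displaced by substituents)
  + F → F:1
  + Cl → Cl:1
Element totals:
  C: 6
  H: 4
  Cl: 1
  F: 1
Molecular formula: C6H4ClF.
  M = 6(12.0) + 4(1.007825) + 34.968853 + 18.998403
    = 72.000000 + 4.031300 + 34.968853 + 18.998403 = 129.998556

129.9986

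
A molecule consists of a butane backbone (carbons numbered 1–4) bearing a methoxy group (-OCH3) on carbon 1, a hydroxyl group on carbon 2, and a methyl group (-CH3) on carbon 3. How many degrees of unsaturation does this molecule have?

Atom tally by fragment:
  CH3OCH2 → C:2 H:5 O:1
  CH(OH) → C:1 H:2 O:1
  CH(CH3) → C:2 H:4
  CH3 → C:1 H:3
Element totals:
  C: 6
  H: 14
  O: 2
Molecular formula: C6H14O2.
DoU = (2C + 2 + N − H − X) / 2 = (2·6 + 2 + 0 − 14 − 0) / 2 = 0.

0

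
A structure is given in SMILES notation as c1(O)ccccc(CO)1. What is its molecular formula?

Atom tally by fragment:
  benzene ring core → C:6 H:6
  (− 2 ring H displaced by substituents)
  + OH → O:1 H:1
  + CH2OH → C:1 H:3 O:1
Element totals:
  C: 7
  H: 8
  O: 2

C7H8O2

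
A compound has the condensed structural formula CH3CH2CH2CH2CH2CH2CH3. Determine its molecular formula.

Atom tally by fragment:
  CH3 → C:1 H:3
  CH2 → C:1 H:2
  CH2 → C:1 H:2
  CH2 → C:1 H:2
  CH2 → C:1 H:2
  CH2 → C:1 H:2
  CH3 → C:1 H:3
Element totals:
  C: 7
  H: 16

C7H16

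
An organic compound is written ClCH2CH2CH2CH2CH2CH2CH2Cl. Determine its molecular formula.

Element totals:
  C: 7
  H: 14
  Cl: 2

C7H14Cl2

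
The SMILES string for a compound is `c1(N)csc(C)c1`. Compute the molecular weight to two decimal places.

Atom tally by fragment:
  thiophene ring core → C:4 H:4 S:1
  (− 2 ring H displaced by substituents)
  + NH2 → N:1 H:2
  + CH3 → C:1 H:3
Element totals:
  C: 5
  H: 7
  N: 1
  S: 1
Molecular formula: C5H7NS.
  M = 5(12.011) + 7(1.008) + 14.007 + 32.06
    = 60.055 + 7.056 + 14.007 + 32.060 = 113.178

113.18 g/mol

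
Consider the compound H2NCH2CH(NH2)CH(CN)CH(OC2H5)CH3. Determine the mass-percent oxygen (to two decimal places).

Element totals:
  C: 8
  H: 17
  N: 3
  O: 1
Molecular formula: C8H17N3O.
Molar mass = 171.244 g/mol.
Mass from O: 1 × 15.999 = 15.999 g/mol.
%O = 15.999 / 171.244 × 100 = 9.34%.

9.34%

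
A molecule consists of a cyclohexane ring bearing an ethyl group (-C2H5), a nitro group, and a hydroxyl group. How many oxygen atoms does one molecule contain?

3

Atom tally by fragment:
  cyclohexane ring core → C:6 H:12
  (− 3 ring H displaced by substituents)
  + C2H5 → C:2 H:5
  + NO2 → N:1 O:2
  + OH → O:1 H:1
Element totals:
  C: 8
  H: 15
  N: 1
  O: 3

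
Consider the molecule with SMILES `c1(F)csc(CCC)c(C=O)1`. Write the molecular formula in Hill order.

Atom tally by fragment:
  thiophene ring core → C:4 H:4 S:1
  (− 3 ring H displaced by substituents)
  + F → F:1
  + CH2CH2CH3 → C:3 H:7
  + CHO → C:1 H:1 O:1
Element totals:
  C: 8
  H: 9
  F: 1
  O: 1
  S: 1

C8H9FOS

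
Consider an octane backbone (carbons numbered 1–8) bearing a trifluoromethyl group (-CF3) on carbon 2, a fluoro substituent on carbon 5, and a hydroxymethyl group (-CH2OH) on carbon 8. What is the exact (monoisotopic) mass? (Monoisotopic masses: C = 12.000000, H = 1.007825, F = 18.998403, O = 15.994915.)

230.1294

Atom tally by fragment:
  CH3 → C:1 H:3
  CH(CF3) → C:2 H:1 F:3
  CH2 → C:1 H:2
  CH2 → C:1 H:2
  CH(F) → C:1 H:1 F:1
  CH2 → C:1 H:2
  CH2 → C:1 H:2
  CH2CH2OH → C:2 H:5 O:1
Element totals:
  C: 10
  H: 18
  F: 4
  O: 1
Molecular formula: C10H18F4O.
  M = 10(12.0) + 18(1.007825) + 4(18.998403) + 15.994915
    = 120.000000 + 18.140850 + 75.993612 + 15.994915 = 230.129377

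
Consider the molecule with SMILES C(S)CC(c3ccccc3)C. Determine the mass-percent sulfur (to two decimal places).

Atom tally by fragment:
  HSCH2 → C:1 H:3 S:1
  CH2 → C:1 H:2
  CH(C6H5) → C:7 H:6
  CH3 → C:1 H:3
Element totals:
  C: 10
  H: 14
  S: 1
Molecular formula: C10H14S.
Molar mass = 166.282 g/mol.
Mass from S: 1 × 32.06 = 32.060 g/mol.
%S = 32.060 / 166.282 × 100 = 19.28%.

19.28%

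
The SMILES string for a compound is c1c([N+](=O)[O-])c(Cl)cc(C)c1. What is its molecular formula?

C7H6ClNO2

Atom tally by fragment:
  benzene ring core → C:6 H:6
  (− 3 ring H displaced by substituents)
  + NO2 → N:1 O:2
  + Cl → Cl:1
  + CH3 → C:1 H:3
Element totals:
  C: 7
  H: 6
  Cl: 1
  N: 1
  O: 2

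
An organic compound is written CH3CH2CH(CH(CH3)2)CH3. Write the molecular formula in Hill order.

Atom tally by fragment:
  CH3 → C:1 H:3
  CH2 → C:1 H:2
  CH(CH(CH3)2) → C:4 H:8
  CH3 → C:1 H:3
Element totals:
  C: 7
  H: 16

C7H16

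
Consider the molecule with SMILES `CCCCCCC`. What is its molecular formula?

Atom tally by fragment:
  CH3 → C:1 H:3
  CH2 → C:1 H:2
  CH2 → C:1 H:2
  CH2 → C:1 H:2
  CH2 → C:1 H:2
  CH2 → C:1 H:2
  CH3 → C:1 H:3
Element totals:
  C: 7
  H: 16

C7H16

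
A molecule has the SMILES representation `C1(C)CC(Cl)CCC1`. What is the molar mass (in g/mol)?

Atom tally by fragment:
  cyclohexane ring core → C:6 H:12
  (− 2 ring H displaced by substituents)
  + CH3 → C:1 H:3
  + Cl → Cl:1
Element totals:
  C: 7
  H: 13
  Cl: 1
Molecular formula: C7H13Cl.
  M = 7(12.011) + 13(1.008) + 35.45
    = 84.077 + 13.104 + 35.450 = 132.631

132.63 g/mol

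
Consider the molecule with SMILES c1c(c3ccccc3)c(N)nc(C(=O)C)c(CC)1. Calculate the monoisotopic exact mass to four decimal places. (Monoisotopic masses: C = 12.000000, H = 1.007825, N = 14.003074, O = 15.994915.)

240.1263

Atom tally by fragment:
  pyridine ring core → C:5 H:5 N:1
  (− 4 ring H displaced by substituents)
  + C6H5 → C:6 H:5
  + NH2 → N:1 H:2
  + COCH3 → C:2 H:3 O:1
  + C2H5 → C:2 H:5
Element totals:
  C: 15
  H: 16
  N: 2
  O: 1
Molecular formula: C15H16N2O.
  M = 15(12.0) + 16(1.007825) + 2(14.003074) + 15.994915
    = 180.000000 + 16.125200 + 28.006148 + 15.994915 = 240.126263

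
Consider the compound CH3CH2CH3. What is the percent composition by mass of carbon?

81.71%

Atom tally by fragment:
  CH3 → C:1 H:3
  CH2 → C:1 H:2
  CH3 → C:1 H:3
Element totals:
  C: 3
  H: 8
Molecular formula: C3H8.
Molar mass = 44.097 g/mol.
Mass from C: 3 × 12.011 = 36.033 g/mol.
%C = 36.033 / 44.097 × 100 = 81.71%.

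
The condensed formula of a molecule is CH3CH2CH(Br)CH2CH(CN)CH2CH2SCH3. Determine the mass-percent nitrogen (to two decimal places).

5.60%

Atom tally by fragment:
  CH3 → C:1 H:3
  CH2 → C:1 H:2
  CH(Br) → C:1 H:1 Br:1
  CH2 → C:1 H:2
  CH(CN) → C:2 H:1 N:1
  CH2 → C:1 H:2
  CH2SCH3 → C:2 H:5 S:1
Element totals:
  C: 9
  H: 16
  Br: 1
  N: 1
  S: 1
Molecular formula: C9H16BrNS.
Molar mass = 250.198 g/mol.
Mass from N: 1 × 14.007 = 14.007 g/mol.
%N = 14.007 / 250.198 × 100 = 5.60%.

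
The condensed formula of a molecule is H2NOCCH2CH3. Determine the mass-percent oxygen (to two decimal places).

21.89%

Element totals:
  C: 3
  H: 7
  N: 1
  O: 1
Molecular formula: C3H7NO.
Molar mass = 73.095 g/mol.
Mass from O: 1 × 15.999 = 15.999 g/mol.
%O = 15.999 / 73.095 × 100 = 21.89%.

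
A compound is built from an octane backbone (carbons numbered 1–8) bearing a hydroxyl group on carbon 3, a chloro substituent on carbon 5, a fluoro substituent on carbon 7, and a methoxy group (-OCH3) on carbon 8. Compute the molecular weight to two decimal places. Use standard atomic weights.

212.69 g/mol

Atom tally by fragment:
  CH3 → C:1 H:3
  CH2 → C:1 H:2
  CH(OH) → C:1 H:2 O:1
  CH2 → C:1 H:2
  CH(Cl) → C:1 H:1 Cl:1
  CH2 → C:1 H:2
  CH(F) → C:1 H:1 F:1
  CH2OCH3 → C:2 H:5 O:1
Element totals:
  C: 9
  H: 18
  Cl: 1
  F: 1
  O: 2
Molecular formula: C9H18ClFO2.
  M = 9(12.011) + 18(1.008) + 35.45 + 18.998 + 2(15.999)
    = 108.099 + 18.144 + 35.450 + 18.998 + 31.998 = 212.689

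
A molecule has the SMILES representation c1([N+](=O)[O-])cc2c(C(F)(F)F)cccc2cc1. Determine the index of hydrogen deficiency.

Atom tally by fragment:
  naphthalene ring system core → C:10 H:8
  (− 2 ring H displaced by substituents)
  + NO2 → N:1 O:2
  + CF3 → C:1 F:3
Element totals:
  C: 11
  H: 6
  F: 3
  N: 1
  O: 2
Molecular formula: C11H6F3NO2.
DoU = (2C + 2 + N − H − X) / 2 = (2·11 + 2 + 1 − 6 − 3) / 2 = 8.

8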